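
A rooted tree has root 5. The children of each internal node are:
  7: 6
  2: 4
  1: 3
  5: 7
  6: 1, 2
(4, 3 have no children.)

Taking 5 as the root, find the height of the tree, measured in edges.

4

A deepest node is 4, reached by 5 → 7 → 6 → 2 → 4.
That path has 4 edges, so the height is 4.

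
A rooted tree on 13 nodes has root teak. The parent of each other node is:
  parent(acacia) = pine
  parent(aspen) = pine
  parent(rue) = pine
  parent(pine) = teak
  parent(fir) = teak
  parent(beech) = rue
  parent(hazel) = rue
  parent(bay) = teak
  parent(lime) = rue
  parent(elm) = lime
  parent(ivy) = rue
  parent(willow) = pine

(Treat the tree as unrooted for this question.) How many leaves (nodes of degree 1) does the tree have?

The leaves are acacia, aspen, bay, beech, elm, fir, hazel, ivy, willow.
That is 9 leaves.

9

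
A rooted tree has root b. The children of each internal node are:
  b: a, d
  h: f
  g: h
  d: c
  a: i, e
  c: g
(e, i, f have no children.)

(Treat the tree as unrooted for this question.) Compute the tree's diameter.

7

A longest path is i – a – b – d – c – g – h – f, with 7 edges.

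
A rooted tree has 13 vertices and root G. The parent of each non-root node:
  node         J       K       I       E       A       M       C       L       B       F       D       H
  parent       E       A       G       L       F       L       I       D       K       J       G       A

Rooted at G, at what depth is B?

8

Path from G to B: G–D–L–E–J–F–A–K–B, which has 8 edges.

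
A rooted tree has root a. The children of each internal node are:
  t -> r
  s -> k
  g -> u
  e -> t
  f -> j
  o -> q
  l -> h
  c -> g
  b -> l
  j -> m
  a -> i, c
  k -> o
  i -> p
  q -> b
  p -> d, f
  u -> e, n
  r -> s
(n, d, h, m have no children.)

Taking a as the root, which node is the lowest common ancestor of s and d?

s's ancestor chain is s, r, t, e, u, g, c, a and d's is d, p, i, a; they first meet at a.

a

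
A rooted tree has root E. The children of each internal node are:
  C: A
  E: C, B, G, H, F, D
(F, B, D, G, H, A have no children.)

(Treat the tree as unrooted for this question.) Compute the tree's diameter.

3

Starting from A, a farthest node is G at distance 3.
One longest path: A - C - E - G.
So the diameter is 3.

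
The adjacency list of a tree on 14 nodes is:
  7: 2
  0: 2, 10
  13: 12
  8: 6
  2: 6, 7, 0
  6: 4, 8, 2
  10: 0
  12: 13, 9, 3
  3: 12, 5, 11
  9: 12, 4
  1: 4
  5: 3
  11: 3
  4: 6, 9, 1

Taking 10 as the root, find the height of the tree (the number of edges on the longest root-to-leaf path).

The longest root-to-leaf path is 10-0-2-6-4-9-12-3-5 (8 edges).

8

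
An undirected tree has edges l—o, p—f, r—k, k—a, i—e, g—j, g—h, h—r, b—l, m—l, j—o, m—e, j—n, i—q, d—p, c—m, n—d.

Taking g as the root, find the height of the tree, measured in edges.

7

q sits deepest: g–j–o–l–m–e–i–q — 7 edges from the root.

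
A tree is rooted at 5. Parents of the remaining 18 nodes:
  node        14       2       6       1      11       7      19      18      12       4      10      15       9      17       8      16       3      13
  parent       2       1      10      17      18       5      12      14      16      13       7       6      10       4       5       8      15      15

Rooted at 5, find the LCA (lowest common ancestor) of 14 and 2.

14's ancestor chain is 14, 2, 1, 17, 4, 13, 15, 6, 10, 7, 5 and 2's is 2, 1, 17, 4, 13, 15, 6, 10, 7, 5; they first meet at 2.

2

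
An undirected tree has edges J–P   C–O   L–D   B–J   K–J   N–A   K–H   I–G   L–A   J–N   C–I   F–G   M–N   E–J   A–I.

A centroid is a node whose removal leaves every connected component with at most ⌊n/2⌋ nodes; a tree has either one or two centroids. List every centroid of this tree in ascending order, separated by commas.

If N is removed the pieces have sizes 8, 6, 1, all ≤ ⌊16/2⌋ = 8.
Its neighbour A also leaves a largest component of size 8, so both are centroids.

A, N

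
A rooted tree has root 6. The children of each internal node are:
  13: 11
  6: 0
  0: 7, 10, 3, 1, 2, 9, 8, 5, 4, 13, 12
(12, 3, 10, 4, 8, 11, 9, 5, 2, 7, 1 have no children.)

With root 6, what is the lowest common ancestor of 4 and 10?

Path 4→root: 4 0 6; path 10→root: 10 0 6.
First common node: 0.

0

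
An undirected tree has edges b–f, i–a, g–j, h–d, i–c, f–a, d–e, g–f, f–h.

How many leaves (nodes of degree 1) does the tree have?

Degree-1 nodes: b, c, e, j — 4 of them.

4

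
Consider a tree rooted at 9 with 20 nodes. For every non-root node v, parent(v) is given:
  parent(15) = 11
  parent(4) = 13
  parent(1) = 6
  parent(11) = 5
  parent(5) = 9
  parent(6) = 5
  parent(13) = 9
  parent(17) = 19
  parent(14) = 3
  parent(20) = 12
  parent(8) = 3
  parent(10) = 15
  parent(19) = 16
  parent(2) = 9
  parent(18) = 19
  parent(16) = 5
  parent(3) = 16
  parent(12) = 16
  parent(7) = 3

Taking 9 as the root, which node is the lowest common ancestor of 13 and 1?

9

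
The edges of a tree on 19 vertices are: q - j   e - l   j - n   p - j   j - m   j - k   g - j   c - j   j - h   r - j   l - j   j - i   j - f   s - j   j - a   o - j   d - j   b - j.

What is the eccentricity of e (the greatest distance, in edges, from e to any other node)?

The node farthest from e is c (f, q, b, s, h, a, r, i, n, d, k, g, p, o, m also at distance 3), via e-l-j-c — 3 edges.

3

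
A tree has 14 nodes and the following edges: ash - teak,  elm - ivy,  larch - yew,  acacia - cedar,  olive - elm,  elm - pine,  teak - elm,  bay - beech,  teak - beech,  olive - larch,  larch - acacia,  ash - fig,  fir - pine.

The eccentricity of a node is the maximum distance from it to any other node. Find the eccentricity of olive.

A farthest node from olive is bay (fig also at distance 4).
The path olive–elm–teak–beech–bay has 4 edges.

4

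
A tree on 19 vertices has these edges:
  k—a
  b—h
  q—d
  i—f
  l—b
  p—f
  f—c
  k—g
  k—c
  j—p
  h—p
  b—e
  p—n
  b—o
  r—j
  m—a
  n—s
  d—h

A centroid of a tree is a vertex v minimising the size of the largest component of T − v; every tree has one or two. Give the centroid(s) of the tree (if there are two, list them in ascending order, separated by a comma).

If p is removed the pieces have sizes 7, 7, 2, 2, all ≤ ⌊19/2⌋ = 9.
No neighbour of p does as well, so p is the unique centroid.

p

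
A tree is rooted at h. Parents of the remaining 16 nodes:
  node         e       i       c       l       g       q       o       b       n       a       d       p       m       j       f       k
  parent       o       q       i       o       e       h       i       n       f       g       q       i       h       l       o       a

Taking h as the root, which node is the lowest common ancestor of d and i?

Path d→root: d q h; path i→root: i q h.
First common node: q.

q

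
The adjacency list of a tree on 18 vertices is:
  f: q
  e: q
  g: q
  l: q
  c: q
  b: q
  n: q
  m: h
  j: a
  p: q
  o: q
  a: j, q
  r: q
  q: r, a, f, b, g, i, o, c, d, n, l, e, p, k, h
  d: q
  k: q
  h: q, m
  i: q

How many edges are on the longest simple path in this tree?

4

A longest path is j – a – q – h – m, with 4 edges.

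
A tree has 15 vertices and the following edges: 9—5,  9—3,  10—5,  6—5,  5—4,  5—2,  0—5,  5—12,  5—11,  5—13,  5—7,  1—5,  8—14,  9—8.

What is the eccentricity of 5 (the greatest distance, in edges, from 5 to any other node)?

3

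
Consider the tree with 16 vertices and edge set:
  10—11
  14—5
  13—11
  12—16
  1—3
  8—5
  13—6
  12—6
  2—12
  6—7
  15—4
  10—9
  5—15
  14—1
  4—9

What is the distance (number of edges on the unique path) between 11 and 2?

4

Walking from 11: 11 – 13 – 6 – 12 – 2. Length 4.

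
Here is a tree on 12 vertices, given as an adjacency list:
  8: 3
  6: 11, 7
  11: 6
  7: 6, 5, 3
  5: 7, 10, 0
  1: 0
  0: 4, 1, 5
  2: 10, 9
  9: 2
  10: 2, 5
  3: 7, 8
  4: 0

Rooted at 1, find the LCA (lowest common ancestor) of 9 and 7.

5

Ancestors of 9 (toward the root): 9, 2, 10, 5, 0, 1.
Ancestors of 7: 7, 5, 0, 1.
The deepest node appearing in both lists is 5.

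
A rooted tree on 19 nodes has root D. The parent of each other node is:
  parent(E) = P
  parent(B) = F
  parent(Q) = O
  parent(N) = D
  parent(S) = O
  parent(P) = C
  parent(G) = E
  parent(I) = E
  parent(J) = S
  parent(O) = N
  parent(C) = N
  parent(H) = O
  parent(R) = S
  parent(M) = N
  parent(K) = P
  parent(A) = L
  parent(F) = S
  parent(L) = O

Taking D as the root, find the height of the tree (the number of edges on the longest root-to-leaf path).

5

G sits deepest: D → N → C → P → E → G — 5 edges from the root.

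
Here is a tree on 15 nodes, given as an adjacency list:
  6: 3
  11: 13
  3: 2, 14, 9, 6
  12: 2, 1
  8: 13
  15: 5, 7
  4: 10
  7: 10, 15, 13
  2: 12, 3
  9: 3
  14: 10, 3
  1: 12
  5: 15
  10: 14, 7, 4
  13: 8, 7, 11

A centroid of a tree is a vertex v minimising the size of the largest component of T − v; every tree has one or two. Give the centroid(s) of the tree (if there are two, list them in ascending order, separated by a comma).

10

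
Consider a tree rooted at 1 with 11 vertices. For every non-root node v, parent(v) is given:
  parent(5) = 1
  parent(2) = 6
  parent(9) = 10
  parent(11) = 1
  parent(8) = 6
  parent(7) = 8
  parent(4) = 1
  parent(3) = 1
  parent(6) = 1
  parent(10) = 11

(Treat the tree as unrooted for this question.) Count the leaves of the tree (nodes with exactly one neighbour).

Exactly 6 nodes have a single neighbour: 2, 3, 4, 5, 7, 9.

6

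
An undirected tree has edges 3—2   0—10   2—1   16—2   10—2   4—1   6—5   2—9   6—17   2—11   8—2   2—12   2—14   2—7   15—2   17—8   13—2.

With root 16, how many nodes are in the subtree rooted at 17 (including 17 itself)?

3

17's subtree: {17, 6, 5}, size 3.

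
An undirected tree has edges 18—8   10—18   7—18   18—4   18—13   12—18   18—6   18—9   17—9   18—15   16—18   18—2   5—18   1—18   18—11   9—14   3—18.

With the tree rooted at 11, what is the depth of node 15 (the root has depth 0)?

Path from 11 to 15: 11–18–15, which has 2 edges.

2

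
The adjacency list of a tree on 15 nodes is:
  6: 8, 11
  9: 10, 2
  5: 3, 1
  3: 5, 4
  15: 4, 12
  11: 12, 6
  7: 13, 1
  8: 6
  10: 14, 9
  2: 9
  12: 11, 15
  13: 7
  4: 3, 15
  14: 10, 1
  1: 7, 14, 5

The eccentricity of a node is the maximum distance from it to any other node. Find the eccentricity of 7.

9

The node farthest from 7 is 8, via 7 – 1 – 5 – 3 – 4 – 15 – 12 – 11 – 6 – 8 — 9 edges.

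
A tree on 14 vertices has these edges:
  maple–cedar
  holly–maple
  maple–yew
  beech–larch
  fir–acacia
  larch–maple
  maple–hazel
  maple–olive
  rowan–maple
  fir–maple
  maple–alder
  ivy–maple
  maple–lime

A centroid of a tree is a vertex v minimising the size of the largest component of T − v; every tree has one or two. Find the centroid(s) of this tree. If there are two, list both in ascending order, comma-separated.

Delete maple: the remaining components have sizes 2, 2, 1, 1, 1, 1, 1, 1, 1, 1, 1. Max 2 ≤ 7, so maple is a centroid.
Every other node leaves some component of size > 7, so the centroid is unique.

maple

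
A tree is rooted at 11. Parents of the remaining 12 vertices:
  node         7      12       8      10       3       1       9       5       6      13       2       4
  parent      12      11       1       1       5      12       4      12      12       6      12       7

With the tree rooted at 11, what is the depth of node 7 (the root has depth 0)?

Path from 11 to 7: 11 → 12 → 7, which has 2 edges.

2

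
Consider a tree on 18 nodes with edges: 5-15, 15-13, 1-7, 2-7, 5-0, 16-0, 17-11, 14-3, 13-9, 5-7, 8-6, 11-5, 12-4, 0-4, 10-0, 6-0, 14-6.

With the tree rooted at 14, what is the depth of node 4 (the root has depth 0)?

3

Path from 14 to 4: 14 – 6 – 0 – 4, which has 3 edges.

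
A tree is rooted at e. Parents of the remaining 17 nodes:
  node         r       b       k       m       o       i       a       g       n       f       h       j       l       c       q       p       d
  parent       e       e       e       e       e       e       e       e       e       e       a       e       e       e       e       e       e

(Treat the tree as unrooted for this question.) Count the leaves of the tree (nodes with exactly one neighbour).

16

Degree-1 nodes: b, c, d, f, g, h, i, j, k, l, m, n, o, p, q, r — 16 of them.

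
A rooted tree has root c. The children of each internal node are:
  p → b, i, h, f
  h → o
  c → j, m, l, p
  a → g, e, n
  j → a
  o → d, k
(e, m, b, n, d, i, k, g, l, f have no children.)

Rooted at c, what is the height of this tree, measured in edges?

The longest root-to-leaf path is c → p → h → o → d (4 edges).

4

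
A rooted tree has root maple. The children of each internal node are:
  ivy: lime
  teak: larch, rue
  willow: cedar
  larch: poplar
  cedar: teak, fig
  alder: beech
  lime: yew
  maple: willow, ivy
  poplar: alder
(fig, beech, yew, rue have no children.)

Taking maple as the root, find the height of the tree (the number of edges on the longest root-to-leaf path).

beech sits deepest: maple – willow – cedar – teak – larch – poplar – alder – beech — 7 edges from the root.

7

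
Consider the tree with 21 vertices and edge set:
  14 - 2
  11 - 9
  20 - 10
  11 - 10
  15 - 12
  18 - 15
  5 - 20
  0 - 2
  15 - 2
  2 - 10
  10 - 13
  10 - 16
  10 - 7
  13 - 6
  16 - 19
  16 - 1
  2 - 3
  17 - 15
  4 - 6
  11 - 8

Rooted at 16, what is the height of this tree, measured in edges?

17 sits deepest: 16-10-2-15-17 — 4 edges from the root.

4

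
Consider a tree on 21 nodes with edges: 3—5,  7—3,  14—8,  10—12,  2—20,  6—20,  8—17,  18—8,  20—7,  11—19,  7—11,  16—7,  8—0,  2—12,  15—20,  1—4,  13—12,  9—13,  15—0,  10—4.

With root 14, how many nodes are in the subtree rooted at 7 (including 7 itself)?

The subtree rooted at 7 contains: 7, 3, 11, 16, 5, 19 — 6 nodes.

6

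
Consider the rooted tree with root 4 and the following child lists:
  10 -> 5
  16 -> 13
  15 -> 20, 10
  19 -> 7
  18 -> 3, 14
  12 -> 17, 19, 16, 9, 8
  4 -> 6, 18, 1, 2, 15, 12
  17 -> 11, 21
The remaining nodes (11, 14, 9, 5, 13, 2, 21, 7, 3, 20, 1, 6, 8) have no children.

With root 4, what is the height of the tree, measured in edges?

3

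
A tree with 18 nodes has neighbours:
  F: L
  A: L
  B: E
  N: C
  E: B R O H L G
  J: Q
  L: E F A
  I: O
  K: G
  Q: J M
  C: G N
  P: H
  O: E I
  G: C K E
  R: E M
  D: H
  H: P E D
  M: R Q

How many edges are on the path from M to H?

3

Walking from M: M – R – E – H. Length 3.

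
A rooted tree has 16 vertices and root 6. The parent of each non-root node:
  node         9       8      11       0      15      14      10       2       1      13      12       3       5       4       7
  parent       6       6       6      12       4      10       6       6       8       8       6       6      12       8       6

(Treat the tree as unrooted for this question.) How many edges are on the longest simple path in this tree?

5

A longest path is 15 - 4 - 8 - 6 - 10 - 14, with 5 edges.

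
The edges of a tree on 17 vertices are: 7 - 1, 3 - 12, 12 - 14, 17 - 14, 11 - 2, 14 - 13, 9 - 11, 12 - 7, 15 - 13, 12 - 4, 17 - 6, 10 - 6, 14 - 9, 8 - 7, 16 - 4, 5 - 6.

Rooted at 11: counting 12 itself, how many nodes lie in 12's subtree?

Descendants of 12 (including itself): 12, 4, 7, 3, 16, 8, 1. That's 7.

7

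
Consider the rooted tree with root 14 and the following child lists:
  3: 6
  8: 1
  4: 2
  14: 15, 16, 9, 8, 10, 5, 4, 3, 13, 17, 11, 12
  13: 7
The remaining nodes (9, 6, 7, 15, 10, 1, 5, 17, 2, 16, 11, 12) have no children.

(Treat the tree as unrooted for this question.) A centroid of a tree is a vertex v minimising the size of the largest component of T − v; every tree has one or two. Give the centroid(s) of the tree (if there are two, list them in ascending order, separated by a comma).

Delete 14: the remaining components have sizes 2, 2, 2, 2, 1, 1, 1, 1, 1, 1, 1, 1. Max 2 ≤ 8, so 14 is a centroid.
No neighbour of 14 does as well, so 14 is the unique centroid.

14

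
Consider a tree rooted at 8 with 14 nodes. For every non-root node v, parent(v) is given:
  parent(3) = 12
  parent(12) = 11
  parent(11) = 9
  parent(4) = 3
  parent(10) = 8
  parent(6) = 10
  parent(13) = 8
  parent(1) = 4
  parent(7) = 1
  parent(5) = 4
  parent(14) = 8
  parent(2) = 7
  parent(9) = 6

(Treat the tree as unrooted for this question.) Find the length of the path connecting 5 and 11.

4

The path is 5–4–3–12–11, which has 4 edges.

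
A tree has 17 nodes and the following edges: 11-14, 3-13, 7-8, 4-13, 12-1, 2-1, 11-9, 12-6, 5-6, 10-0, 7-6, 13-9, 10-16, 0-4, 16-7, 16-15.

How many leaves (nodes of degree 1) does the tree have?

Exactly 6 nodes have a single neighbour: 2, 3, 5, 8, 14, 15.

6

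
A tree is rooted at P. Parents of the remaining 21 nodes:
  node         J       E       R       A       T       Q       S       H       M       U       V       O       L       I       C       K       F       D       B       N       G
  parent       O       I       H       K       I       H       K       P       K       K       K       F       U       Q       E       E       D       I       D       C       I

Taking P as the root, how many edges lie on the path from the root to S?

Path from P to S: P – H – Q – I – E – K – S, which has 6 edges.

6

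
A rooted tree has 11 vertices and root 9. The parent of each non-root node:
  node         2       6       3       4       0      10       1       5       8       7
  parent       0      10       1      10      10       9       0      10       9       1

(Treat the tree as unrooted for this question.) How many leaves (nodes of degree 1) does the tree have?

Exactly 7 nodes have a single neighbour: 2, 3, 4, 5, 6, 7, 8.

7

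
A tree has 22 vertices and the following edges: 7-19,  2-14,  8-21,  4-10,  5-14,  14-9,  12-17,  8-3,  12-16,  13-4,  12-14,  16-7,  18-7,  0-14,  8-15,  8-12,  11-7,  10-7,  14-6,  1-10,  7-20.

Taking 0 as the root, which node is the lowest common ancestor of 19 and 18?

Path 19→root: 19 7 16 12 14 0; path 18→root: 18 7 16 12 14 0.
First common node: 7.

7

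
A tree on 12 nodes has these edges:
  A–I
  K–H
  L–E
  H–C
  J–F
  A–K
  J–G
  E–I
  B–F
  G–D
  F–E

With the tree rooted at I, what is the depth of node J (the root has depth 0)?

3

Path from I to J: I – E – F – J, which has 3 edges.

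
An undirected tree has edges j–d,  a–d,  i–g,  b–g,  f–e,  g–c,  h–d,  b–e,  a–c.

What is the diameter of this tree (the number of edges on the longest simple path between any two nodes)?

7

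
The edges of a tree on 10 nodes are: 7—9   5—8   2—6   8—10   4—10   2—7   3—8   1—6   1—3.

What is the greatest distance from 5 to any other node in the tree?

7

A farthest node from 5 is 9.
The path 5–8–3–1–6–2–7–9 has 7 edges.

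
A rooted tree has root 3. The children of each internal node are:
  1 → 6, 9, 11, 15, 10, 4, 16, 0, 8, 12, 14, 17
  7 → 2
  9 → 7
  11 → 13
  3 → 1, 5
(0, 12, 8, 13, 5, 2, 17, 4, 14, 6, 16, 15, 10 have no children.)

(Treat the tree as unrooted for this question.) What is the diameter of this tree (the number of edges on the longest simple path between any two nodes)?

5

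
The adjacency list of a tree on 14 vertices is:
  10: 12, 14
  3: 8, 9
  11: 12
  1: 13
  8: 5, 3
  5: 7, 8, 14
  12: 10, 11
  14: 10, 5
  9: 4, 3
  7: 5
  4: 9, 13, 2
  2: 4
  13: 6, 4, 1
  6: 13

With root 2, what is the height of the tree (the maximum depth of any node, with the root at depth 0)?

11 sits deepest: 2 – 4 – 9 – 3 – 8 – 5 – 14 – 10 – 12 – 11 — 9 edges from the root.

9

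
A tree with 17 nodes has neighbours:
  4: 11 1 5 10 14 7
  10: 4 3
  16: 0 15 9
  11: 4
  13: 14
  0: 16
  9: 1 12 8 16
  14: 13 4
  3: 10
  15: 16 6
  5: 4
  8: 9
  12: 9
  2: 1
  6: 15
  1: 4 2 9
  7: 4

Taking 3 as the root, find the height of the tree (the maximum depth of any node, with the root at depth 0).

7

The longest root-to-leaf path is 3-10-4-1-9-16-15-6 (7 edges).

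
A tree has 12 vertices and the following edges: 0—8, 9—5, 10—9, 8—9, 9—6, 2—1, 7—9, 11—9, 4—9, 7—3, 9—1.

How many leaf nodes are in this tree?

Degree-1 nodes: 0, 2, 3, 4, 5, 6, 10, 11 — 8 of them.

8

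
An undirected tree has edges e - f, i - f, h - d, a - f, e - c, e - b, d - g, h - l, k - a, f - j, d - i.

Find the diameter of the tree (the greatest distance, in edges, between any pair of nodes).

6

Starting from k, a farthest node is l at distance 6.
One longest path: k-a-f-i-d-h-l.
So the diameter is 6.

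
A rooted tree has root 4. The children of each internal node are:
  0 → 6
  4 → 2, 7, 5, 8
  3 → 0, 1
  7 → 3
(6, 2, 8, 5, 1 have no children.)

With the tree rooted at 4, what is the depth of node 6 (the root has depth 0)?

Climbing from 6 to the root: 6 – 0 – 3 – 7 – 4. That's 4 steps.

4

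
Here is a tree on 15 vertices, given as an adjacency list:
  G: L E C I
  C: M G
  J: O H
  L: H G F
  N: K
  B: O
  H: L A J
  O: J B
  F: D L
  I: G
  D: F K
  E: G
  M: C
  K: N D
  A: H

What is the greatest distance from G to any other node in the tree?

A farthest node from G is N (B also at distance 5).
The path G – L – F – D – K – N has 5 edges.

5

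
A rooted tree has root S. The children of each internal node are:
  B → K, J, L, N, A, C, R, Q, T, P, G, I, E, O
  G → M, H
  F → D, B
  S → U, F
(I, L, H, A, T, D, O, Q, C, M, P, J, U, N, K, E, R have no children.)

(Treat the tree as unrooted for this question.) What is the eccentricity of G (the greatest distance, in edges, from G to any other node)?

Distances from G peak at 4, attained at U.
G-B-F-S-U

4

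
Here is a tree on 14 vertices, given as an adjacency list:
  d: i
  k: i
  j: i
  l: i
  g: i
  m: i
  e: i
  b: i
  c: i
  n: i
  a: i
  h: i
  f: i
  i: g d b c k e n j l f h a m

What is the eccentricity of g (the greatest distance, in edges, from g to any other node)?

2

The node farthest from g is a (f, k, m, l, h, j, c, e, n, b, d also at distance 2), via g – i – a — 2 edges.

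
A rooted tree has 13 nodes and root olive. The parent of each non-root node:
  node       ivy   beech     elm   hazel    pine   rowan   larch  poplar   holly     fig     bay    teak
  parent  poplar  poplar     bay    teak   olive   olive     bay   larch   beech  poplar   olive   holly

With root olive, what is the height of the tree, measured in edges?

7

hazel sits deepest: olive – bay – larch – poplar – beech – holly – teak – hazel — 7 edges from the root.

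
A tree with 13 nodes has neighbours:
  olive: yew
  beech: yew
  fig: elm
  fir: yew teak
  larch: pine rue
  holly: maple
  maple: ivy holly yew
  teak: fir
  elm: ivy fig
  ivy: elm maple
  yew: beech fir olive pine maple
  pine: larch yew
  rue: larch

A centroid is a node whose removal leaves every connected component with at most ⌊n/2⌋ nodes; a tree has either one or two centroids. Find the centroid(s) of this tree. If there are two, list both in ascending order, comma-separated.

Delete yew: the remaining components have sizes 5, 3, 2, 1, 1. Max 5 ≤ 6, so yew is a centroid.
Every other node leaves some component of size > 6, so the centroid is unique.

yew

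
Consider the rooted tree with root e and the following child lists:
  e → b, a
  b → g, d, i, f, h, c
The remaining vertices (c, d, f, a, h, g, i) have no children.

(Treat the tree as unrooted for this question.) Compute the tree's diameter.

3

A longest path is a – e – b – h, with 3 edges.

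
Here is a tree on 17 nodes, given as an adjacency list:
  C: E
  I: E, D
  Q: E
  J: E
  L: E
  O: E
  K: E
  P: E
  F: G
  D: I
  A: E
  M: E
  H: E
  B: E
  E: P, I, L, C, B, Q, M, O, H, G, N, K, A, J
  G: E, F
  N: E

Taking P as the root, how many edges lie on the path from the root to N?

2

Climbing from N to the root: N – E – P. That's 2 steps.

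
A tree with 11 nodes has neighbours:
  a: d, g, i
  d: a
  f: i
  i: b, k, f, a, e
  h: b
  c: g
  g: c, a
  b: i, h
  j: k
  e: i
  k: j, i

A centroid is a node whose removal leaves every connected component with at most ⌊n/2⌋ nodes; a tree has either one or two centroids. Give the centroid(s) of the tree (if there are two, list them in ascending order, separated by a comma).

i

Removing i splits the tree into components of sizes 4, 2, 2, 1, 1; the largest is 4 ≤ ⌊11/2⌋ = 5.
Every other node leaves some component of size > 5, so the centroid is unique.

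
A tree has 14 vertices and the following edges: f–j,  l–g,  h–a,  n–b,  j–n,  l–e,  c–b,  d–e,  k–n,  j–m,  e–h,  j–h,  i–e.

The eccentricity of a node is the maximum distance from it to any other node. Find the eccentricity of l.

6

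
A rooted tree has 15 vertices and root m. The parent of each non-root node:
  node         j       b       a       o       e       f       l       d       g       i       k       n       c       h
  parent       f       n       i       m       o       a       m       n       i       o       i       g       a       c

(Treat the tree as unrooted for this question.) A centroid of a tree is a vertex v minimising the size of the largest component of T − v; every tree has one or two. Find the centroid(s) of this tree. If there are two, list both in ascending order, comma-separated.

i

If i is removed the pieces have sizes 5, 4, 4, 1, all ≤ ⌊15/2⌋ = 7.
No neighbour of i does as well, so i is the unique centroid.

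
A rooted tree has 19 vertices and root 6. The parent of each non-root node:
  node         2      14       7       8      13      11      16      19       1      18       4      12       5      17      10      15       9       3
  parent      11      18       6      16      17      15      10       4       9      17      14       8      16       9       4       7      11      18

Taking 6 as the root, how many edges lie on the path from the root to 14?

6 – 7 – 15 – 11 – 9 – 17 – 18 – 14 — 7 edges.

7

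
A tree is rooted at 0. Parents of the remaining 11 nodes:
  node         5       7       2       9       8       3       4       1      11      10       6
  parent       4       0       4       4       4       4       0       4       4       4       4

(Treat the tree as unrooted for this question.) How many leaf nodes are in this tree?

The leaves are 1, 2, 3, 5, 6, 7, 8, 9, 10, 11.
That is 10 leaves.

10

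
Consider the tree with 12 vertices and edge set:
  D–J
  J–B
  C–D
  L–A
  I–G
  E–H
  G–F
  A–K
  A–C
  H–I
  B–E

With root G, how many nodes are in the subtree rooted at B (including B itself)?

7

The subtree rooted at B contains: B, J, D, C, A, K, L — 7 nodes.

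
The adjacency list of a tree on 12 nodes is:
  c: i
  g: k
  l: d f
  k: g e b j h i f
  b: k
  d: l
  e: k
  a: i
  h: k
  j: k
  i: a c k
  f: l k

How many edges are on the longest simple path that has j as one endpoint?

Distances from j peak at 4, attained at d.
j – k – f – l – d

4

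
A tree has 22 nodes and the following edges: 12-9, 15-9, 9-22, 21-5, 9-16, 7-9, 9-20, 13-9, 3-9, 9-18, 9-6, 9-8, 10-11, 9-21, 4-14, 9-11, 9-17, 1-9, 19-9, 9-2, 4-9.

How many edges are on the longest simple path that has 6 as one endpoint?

Distances from 6 peak at 3, attained at 10 (5, 14 also at distance 3).
6–9–11–10

3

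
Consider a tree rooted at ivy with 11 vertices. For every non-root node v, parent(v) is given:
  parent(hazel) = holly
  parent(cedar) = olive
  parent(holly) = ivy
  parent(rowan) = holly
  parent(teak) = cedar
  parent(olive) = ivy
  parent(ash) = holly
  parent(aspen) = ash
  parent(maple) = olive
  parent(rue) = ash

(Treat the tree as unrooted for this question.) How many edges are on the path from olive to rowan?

Walking from olive: olive – ivy – holly – rowan. Length 3.

3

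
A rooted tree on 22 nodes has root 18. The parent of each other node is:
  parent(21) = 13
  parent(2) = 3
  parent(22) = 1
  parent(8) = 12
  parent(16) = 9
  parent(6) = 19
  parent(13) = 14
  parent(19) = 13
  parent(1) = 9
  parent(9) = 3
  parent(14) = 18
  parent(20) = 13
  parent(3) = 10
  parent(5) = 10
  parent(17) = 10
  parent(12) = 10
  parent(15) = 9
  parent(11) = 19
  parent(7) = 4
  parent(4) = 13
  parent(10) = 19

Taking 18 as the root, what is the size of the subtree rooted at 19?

15

19's subtree: {19, 10, 6, 11, 3, 5, 12, 17, 9, 2, 8, 1, 15, 16, 22}, size 15.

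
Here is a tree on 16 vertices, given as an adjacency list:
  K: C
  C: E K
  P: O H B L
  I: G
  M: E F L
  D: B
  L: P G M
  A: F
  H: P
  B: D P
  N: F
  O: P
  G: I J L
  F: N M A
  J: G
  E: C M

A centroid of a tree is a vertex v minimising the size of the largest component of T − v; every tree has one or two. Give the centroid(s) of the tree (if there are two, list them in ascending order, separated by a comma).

L

Removing L splits the tree into components of sizes 7, 5, 3; the largest is 7 ≤ ⌊16/2⌋ = 8.
No neighbour of L does as well, so L is the unique centroid.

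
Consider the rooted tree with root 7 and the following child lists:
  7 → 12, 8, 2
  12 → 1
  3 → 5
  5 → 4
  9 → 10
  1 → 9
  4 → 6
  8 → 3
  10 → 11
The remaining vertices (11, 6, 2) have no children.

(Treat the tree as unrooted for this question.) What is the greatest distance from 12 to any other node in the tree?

6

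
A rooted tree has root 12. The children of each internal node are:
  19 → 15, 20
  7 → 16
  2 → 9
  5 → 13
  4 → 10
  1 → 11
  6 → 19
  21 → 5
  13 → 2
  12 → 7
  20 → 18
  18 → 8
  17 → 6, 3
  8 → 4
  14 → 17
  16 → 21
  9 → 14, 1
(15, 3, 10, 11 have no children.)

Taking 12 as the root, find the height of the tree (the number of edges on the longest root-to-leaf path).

A deepest node is 10, reached by 12 → 7 → 16 → 21 → 5 → 13 → 2 → 9 → 14 → 17 → 6 → 19 → 20 → 18 → 8 → 4 → 10.
That path has 16 edges, so the height is 16.

16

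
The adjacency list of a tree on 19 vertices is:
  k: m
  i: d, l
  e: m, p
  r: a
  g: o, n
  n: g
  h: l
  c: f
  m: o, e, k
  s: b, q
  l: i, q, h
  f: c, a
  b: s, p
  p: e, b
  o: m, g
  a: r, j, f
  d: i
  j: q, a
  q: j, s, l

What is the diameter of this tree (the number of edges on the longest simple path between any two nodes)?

12

A longest path is n-g-o-m-e-p-b-s-q-j-a-f-c, with 12 edges.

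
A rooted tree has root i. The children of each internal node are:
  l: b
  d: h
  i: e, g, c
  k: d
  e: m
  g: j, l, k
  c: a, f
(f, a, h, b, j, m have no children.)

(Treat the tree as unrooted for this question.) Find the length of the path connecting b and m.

5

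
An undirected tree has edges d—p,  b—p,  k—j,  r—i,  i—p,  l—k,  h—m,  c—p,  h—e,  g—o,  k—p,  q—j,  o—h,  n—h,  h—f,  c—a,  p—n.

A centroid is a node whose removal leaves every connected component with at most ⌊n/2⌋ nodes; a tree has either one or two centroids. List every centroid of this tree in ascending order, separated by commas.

If p is removed the pieces have sizes 7, 4, 2, 2, 1, 1, all ≤ ⌊18/2⌋ = 9.
Every other node leaves some component of size > 9, so the centroid is unique.

p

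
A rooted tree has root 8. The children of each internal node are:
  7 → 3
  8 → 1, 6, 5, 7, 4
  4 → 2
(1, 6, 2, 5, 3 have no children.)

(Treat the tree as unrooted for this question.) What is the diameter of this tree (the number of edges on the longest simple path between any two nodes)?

A longest path is 2–4–8–7–3, with 4 edges.

4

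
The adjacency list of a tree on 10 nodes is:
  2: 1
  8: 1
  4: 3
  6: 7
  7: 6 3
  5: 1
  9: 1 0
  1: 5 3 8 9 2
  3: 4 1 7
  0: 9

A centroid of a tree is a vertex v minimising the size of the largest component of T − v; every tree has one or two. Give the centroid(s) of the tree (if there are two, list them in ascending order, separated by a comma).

1

Delete 1: the remaining components have sizes 4, 2, 1, 1, 1. Max 4 ≤ 5, so 1 is a centroid.
No neighbour of 1 does as well, so 1 is the unique centroid.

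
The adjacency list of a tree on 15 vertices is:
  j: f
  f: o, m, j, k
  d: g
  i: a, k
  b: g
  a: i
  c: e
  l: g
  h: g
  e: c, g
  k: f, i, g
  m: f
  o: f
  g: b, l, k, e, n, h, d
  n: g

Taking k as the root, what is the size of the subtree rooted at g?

8

Descendants of g (including itself): g, l, d, b, e, h, n, c. That's 8.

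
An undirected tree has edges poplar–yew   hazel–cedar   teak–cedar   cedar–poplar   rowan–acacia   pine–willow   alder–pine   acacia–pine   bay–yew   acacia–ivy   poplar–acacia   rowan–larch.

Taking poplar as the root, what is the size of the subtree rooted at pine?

3

pine's subtree: {pine, alder, willow}, size 3.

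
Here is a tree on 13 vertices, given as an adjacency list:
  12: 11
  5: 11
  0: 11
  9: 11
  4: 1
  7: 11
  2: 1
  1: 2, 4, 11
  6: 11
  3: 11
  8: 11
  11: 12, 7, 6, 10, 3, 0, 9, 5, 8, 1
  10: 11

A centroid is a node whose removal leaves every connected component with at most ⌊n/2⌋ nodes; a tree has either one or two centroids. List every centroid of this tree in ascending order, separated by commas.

11

Delete 11: the remaining components have sizes 3, 1, 1, 1, 1, 1, 1, 1, 1, 1. Max 3 ≤ 6, so 11 is a centroid.
No neighbour of 11 does as well, so 11 is the unique centroid.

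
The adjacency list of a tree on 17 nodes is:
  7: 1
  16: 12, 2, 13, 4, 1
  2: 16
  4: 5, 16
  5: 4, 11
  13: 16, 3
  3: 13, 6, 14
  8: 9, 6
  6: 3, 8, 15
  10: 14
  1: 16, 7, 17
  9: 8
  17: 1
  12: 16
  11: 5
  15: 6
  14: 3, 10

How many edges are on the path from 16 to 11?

16 – 4 – 5 – 11: 3 edges.

3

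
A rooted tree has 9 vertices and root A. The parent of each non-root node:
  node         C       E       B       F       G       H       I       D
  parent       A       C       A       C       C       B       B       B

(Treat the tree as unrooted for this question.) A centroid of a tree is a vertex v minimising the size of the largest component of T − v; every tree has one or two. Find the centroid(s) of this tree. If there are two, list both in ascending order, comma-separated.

If A is removed the pieces have sizes 4, 4, all ≤ ⌊9/2⌋ = 4.
Every other node leaves some component of size > 4, so the centroid is unique.

A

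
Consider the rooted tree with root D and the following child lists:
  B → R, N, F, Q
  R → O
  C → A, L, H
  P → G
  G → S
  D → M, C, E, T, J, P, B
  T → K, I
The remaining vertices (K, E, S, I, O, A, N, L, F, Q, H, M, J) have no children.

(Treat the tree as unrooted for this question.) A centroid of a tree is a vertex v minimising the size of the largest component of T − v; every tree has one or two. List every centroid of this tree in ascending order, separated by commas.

Delete D: the remaining components have sizes 6, 4, 3, 3, 1, 1, 1. Max 6 ≤ 10, so D is a centroid.
Every other node leaves some component of size > 10, so the centroid is unique.

D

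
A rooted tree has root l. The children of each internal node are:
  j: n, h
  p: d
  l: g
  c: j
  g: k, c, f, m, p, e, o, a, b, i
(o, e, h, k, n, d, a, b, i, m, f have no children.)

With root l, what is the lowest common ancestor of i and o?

Path i→root: i g l; path o→root: o g l.
First common node: g.

g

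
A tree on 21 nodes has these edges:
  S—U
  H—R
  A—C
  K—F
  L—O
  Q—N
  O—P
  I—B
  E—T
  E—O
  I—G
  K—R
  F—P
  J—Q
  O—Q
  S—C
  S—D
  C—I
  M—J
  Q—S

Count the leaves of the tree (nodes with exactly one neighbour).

Exactly 10 nodes have a single neighbour: A, B, D, G, H, L, M, N, T, U.

10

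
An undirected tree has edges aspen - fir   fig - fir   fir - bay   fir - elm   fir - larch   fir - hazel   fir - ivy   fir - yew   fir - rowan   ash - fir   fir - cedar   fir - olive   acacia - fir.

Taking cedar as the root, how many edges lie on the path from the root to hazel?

2

Climbing from hazel to the root: hazel → fir → cedar. That's 2 steps.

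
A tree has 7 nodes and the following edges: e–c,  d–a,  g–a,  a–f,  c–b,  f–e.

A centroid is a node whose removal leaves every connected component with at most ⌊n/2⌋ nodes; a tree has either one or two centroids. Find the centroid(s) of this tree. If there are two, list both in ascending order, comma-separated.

Removing f splits the tree into components of sizes 3, 3; the largest is 3 ≤ ⌊7/2⌋ = 3.
Every other node leaves some component of size > 3, so the centroid is unique.

f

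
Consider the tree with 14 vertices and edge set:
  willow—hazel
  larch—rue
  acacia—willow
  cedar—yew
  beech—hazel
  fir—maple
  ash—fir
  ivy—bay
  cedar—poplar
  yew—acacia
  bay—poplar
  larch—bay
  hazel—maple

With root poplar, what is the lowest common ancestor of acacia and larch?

poplar

Path acacia→root: acacia yew cedar poplar; path larch→root: larch bay poplar.
First common node: poplar.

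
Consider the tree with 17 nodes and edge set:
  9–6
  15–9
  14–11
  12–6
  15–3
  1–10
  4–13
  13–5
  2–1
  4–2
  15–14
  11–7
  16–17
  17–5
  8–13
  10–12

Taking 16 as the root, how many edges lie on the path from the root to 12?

Path from 16 to 12: 16 → 17 → 5 → 13 → 4 → 2 → 1 → 10 → 12, which has 8 edges.

8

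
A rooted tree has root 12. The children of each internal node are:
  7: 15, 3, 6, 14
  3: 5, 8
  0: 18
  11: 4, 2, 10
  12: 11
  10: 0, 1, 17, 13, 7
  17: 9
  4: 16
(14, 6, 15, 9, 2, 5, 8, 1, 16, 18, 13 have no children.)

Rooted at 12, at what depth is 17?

12 → 11 → 10 → 17 — 3 edges.

3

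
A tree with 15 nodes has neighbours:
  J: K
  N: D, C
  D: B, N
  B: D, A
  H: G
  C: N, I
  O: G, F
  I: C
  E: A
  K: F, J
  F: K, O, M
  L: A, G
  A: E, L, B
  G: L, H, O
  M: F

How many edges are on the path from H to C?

7

Walking from H: H – G – L – A – B – D – N – C. Length 7.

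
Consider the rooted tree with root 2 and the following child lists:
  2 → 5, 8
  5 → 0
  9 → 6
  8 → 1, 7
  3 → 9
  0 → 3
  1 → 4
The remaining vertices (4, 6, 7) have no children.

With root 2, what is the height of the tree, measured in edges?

6 sits deepest: 2 – 5 – 0 – 3 – 9 – 6 — 5 edges from the root.

5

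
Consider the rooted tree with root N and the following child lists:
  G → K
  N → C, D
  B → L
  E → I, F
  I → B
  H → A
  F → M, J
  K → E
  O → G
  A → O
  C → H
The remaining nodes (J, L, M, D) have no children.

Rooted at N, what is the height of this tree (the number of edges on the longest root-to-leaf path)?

10

A deepest node is L, reached by N → C → H → A → O → G → K → E → I → B → L.
That path has 10 edges, so the height is 10.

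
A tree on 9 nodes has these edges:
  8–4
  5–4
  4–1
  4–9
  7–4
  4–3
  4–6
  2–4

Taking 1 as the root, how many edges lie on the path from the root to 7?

2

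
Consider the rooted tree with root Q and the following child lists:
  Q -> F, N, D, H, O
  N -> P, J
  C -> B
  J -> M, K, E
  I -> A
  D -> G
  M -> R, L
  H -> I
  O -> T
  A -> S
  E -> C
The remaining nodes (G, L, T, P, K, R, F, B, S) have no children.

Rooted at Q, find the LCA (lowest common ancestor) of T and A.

Q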